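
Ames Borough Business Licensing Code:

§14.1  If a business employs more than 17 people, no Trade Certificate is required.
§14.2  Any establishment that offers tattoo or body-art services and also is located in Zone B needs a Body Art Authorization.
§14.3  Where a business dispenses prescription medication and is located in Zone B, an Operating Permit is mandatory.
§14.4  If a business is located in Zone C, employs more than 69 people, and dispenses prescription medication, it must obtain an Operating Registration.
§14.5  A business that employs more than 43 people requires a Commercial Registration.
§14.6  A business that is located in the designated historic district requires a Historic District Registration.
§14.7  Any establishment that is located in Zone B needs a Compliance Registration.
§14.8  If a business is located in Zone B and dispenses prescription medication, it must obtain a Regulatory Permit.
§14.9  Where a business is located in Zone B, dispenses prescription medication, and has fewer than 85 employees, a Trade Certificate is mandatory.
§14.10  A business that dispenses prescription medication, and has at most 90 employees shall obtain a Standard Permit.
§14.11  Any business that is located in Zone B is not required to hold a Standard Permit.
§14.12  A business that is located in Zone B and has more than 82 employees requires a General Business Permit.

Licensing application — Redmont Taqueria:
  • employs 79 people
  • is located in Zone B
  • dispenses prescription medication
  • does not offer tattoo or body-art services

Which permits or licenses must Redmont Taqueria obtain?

§14.1 employees 79 > 17 → exempt from Trade Certificate.
§14.2 does not offer tattoo or body-art services; is located in Zone B → Body Art Authorization not required.
§14.3 dispenses prescription medication; is located in Zone B → Operating Permit required.
§14.4 is located in Zone B (not: is located in Zone C); employees 79 > 69; dispenses prescription medication → Operating Registration not required.
§14.5 employees 79 > 43 → Commercial Registration required.
§14.6 is located in Zone B (not: is located in the designated historic district) → Historic District Registration not required.
§14.7 is located in Zone B → Compliance Registration required.
§14.8 is located in Zone B; dispenses prescription medication → Regulatory Permit required.
§14.9 is located in Zone B; dispenses prescription medication; employees 79 < 85 → Trade Certificate required.
§14.10 dispenses prescription medication; employees 79 ≤ 90 → Standard Permit required.
§14.11 is located in Zone B → exempt from Standard Permit.
§14.12 is located in Zone B; employees 79 ≤ 82 → General Business Permit not required.

Commercial Registration, Compliance Registration, Operating Permit, Regulatory Permit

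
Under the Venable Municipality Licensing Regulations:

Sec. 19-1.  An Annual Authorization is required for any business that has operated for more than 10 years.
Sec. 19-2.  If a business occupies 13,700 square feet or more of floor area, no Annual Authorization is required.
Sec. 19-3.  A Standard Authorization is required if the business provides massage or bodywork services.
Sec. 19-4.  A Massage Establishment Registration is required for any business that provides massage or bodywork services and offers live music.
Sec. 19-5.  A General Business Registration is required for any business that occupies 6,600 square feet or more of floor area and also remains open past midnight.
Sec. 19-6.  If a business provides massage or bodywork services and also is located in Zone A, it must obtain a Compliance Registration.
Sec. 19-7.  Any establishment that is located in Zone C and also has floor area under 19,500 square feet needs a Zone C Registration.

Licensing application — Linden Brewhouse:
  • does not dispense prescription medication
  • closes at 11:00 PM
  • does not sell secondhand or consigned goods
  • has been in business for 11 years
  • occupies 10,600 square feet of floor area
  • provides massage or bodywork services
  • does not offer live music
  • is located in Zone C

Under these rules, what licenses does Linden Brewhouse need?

Sec. 19-1. years in business 11 > 10 → Annual Authorization required.
Sec. 19-2. floor area 10,600 square feet < 13,700 square feet → Annual Authorization exemption does not apply.
Sec. 19-3. provides massage or bodywork services → Standard Authorization required.
Sec. 19-4. provides massage or bodywork services; does not offer live music → Massage Establishment Registration not required.
Sec. 19-5. floor area 10,600 square feet ≥ 6,600 square feet; closes 11:00 PM, at/before midnight → General Business Registration not required.
Sec. 19-6. provides massage or bodywork services; is located in Zone C (not: is located in Zone A) → Compliance Registration not required.
Sec. 19-7. is located in Zone C; floor area 10,600 square feet < 19,500 square feet → Zone C Registration required.

Annual Authorization, Standard Authorization, Zone C Registration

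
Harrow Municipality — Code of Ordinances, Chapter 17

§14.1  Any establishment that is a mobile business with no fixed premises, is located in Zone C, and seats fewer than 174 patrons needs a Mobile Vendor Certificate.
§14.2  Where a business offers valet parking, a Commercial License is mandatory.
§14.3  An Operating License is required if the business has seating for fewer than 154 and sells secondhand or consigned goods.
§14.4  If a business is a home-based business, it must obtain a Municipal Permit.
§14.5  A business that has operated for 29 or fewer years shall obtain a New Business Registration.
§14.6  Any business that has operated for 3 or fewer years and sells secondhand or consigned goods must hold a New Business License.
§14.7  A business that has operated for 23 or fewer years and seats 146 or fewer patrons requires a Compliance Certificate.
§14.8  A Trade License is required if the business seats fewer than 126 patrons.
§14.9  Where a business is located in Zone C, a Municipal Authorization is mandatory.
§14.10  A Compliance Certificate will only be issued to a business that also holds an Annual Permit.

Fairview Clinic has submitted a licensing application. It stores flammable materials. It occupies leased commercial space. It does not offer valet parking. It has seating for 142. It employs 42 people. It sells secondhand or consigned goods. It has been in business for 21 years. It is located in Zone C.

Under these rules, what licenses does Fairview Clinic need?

Annual Permit, Compliance Certificate, Municipal Authorization, New Business Registration, Operating License

§14.1 occupies leased commercial space (not: is a mobile business with no fixed premises); is located in Zone C; seating 142 < 174 → Mobile Vendor Certificate not required.
§14.2 does not offer valet parking → Commercial License not required.
§14.3 seating 142 < 154; sells secondhand or consigned goods → Operating License required.
§14.4 occupies leased commercial space (not: is a home-based business) → Municipal Permit not required.
§14.5 years in business 21 ≤ 29 → New Business Registration required.
§14.6 years in business 21 > 3; sells secondhand or consigned goods → New Business License not required.
§14.7 years in business 21 ≤ 23; seating 142 ≤ 146 → Compliance Certificate required.
§14.8 seating 142 ≥ 126 → Trade License not required.
§14.9 is located in Zone C → Municipal Authorization required.
§14.10 Compliance Certificate is required → Annual Permit also required.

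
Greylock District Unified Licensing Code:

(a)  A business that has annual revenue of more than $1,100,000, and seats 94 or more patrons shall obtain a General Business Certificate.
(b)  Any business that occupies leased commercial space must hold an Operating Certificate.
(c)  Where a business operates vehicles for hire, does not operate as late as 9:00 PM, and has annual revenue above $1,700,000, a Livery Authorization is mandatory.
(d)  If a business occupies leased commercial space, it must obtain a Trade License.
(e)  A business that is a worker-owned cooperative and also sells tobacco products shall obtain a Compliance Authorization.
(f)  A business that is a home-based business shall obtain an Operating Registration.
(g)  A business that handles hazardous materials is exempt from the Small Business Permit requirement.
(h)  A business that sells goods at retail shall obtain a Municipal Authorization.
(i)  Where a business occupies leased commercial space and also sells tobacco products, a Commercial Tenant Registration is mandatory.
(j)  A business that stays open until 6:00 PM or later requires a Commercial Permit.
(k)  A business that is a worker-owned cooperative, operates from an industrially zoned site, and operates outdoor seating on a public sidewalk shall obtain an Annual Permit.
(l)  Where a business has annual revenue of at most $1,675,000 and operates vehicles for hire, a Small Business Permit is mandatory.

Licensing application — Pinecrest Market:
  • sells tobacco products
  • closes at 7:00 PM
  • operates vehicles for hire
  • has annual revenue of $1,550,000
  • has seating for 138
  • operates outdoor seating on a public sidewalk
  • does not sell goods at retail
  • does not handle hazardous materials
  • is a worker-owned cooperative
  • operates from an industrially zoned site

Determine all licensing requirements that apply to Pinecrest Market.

Annual Permit, Commercial Permit, Compliance Authorization, General Business Certificate, Small Business Permit

(a) revenue $1,550,000 > $1,100,000; seating 138 ≥ 94 → General Business Certificate required.
(b) operates from an industrially zoned site (not: occupies leased commercial space) → Operating Certificate not required.
(c) operates vehicles for hire; closes 7:00 PM, at/before 9:00 PM; revenue $1,550,000 ≤ $1,700,000 → Livery Authorization not required.
(d) operates from an industrially zoned site (not: occupies leased commercial space) → Trade License not required.
(e) is a worker-owned cooperative; sells tobacco products → Compliance Authorization required.
(f) operates from an industrially zoned site (not: is a home-based business) → Operating Registration not required.
(g) does not handle hazardous materials → Small Business Permit exemption does not apply.
(h) does not sell goods at retail → Municipal Authorization not required.
(i) operates from an industrially zoned site (not: occupies leased commercial space); sells tobacco products → Commercial Tenant Registration not required.
(j) closes 7:00 PM, after 6:00 PM → Commercial Permit required.
(k) is a worker-owned cooperative; operates from an industrially zoned site; operates outdoor seating on a public sidewalk → Annual Permit required.
(l) revenue $1,550,000 ≤ $1,675,000; operates vehicles for hire → Small Business Permit required.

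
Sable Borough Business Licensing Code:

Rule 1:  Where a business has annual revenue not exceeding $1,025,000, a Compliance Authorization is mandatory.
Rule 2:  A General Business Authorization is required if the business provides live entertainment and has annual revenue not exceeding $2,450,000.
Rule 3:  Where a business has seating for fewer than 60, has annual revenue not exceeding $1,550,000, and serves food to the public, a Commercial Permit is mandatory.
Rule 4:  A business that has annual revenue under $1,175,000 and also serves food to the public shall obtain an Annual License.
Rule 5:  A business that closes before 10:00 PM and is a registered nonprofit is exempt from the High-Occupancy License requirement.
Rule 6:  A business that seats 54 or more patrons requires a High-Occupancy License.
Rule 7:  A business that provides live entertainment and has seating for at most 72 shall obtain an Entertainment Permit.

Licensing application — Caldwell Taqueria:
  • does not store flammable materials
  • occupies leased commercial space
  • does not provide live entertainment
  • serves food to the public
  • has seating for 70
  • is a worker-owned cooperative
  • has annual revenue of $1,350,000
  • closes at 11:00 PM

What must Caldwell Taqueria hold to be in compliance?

High-Occupancy License

Rule 1: revenue $1,350,000 > $1,025,000 → Compliance Authorization not required.
Rule 2: does not provide live entertainment; revenue $1,350,000 ≤ $2,450,000 → General Business Authorization not required.
Rule 3: seating 70 ≥ 60; revenue $1,350,000 ≤ $1,550,000; serves food to the public → Commercial Permit not required.
Rule 4: revenue $1,350,000 ≥ $1,175,000; serves food to the public → Annual License not required.
Rule 5: closes 11:00 PM, after 10:00 PM; is a worker-owned cooperative (not: is a registered nonprofit) → High-Occupancy License exemption does not apply.
Rule 6: seating 70 ≥ 54 → High-Occupancy License required.
Rule 7: does not provide live entertainment; seating 70 ≤ 72 → Entertainment Permit not required.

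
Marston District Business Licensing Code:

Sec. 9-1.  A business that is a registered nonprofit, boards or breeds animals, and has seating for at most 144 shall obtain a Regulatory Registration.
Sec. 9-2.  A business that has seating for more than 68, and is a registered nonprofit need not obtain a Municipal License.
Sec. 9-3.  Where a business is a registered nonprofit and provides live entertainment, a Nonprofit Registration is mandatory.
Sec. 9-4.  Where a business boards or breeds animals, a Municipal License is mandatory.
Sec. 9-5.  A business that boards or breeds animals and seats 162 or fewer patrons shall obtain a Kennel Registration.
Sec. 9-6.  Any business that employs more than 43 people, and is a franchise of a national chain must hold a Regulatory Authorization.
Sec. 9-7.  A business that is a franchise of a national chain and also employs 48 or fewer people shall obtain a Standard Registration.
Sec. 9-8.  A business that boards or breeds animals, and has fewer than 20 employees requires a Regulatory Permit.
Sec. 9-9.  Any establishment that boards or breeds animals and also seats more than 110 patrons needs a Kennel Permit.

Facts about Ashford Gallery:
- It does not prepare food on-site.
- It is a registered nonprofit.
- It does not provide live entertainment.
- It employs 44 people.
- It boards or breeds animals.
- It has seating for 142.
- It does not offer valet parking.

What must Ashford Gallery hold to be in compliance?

Sec. 9-1. is a registered nonprofit; boards or breeds animals; seating 142 ≤ 144 → Regulatory Registration required.
Sec. 9-2. seating 142 > 68; is a registered nonprofit → exempt from Municipal License.
Sec. 9-3. is a registered nonprofit; does not provide live entertainment → Nonprofit Registration not required.
Sec. 9-4. boards or breeds animals → Municipal License required.
Sec. 9-5. boards or breeds animals; seating 142 ≤ 162 → Kennel Registration required.
Sec. 9-6. employees 44 > 43; is a registered nonprofit (not: is a franchise of a national chain) → Regulatory Authorization not required.
Sec. 9-7. is a registered nonprofit (not: is a franchise of a national chain); employees 44 ≤ 48 → Standard Registration not required.
Sec. 9-8. boards or breeds animals; employees 44 ≥ 20 → Regulatory Permit not required.
Sec. 9-9. boards or breeds animals; seating 142 > 110 → Kennel Permit required.

Kennel Permit, Kennel Registration, Regulatory Registration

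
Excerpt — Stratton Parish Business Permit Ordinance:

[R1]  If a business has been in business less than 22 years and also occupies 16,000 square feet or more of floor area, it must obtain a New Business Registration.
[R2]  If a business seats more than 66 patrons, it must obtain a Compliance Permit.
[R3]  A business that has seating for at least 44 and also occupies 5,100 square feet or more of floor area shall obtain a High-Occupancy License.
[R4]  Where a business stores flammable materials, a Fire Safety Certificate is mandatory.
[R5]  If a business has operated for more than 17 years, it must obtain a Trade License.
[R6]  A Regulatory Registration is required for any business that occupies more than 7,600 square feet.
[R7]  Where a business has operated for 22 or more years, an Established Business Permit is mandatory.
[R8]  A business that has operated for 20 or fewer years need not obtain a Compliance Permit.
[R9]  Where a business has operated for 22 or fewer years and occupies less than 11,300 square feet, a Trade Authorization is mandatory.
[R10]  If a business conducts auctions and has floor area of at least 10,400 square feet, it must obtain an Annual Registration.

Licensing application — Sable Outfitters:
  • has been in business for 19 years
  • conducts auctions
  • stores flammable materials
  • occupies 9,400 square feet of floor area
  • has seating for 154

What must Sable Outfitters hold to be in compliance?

Fire Safety Certificate, High-Occupancy License, Regulatory Registration, Trade Authorization, Trade License

[R1] years in business 19 < 22; floor area 9,400 square feet < 16,000 square feet → New Business Registration not required.
[R2] seating 154 > 66 → Compliance Permit required.
[R3] seating 154 ≥ 44; floor area 9,400 square feet ≥ 5,100 square feet → High-Occupancy License required.
[R4] stores flammable materials → Fire Safety Certificate required.
[R5] years in business 19 > 17 → Trade License required.
[R6] floor area 9,400 square feet > 7,600 square feet → Regulatory Registration required.
[R7] years in business 19 < 22 → Established Business Permit not required.
[R8] years in business 19 ≤ 20 → exempt from Compliance Permit.
[R9] years in business 19 ≤ 22; floor area 9,400 square feet < 11,300 square feet → Trade Authorization required.
[R10] conducts auctions; floor area 9,400 square feet < 10,400 square feet → Annual Registration not required.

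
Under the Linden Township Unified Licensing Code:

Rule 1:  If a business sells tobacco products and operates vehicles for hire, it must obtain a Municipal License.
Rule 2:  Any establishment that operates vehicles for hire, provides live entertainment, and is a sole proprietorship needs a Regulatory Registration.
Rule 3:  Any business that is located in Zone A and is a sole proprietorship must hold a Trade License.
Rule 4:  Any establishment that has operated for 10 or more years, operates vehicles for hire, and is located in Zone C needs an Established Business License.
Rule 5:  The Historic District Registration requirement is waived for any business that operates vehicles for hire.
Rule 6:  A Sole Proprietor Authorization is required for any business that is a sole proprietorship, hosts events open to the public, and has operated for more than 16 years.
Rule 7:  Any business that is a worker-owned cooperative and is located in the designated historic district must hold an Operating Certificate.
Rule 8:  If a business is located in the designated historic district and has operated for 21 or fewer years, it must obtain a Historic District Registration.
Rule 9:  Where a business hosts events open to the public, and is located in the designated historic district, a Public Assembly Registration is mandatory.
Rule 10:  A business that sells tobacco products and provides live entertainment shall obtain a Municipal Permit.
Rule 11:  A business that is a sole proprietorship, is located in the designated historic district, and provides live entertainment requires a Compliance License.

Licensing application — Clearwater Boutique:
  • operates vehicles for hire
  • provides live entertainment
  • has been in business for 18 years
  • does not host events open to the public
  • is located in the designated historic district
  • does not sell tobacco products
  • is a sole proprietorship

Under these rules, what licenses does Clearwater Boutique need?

Compliance License, Regulatory Registration

Rule 1: does not sell tobacco products; operates vehicles for hire → Municipal License not required.
Rule 2: operates vehicles for hire; provides live entertainment; is a sole proprietorship → Regulatory Registration required.
Rule 3: is located in the designated historic district (not: is located in Zone A); is a sole proprietorship → Trade License not required.
Rule 4: years in business 18 ≥ 10; operates vehicles for hire; is located in the designated historic district (not: is located in Zone C) → Established Business License not required.
Rule 5: operates vehicles for hire → exempt from Historic District Registration.
Rule 6: is a sole proprietorship; does not host events open to the public; years in business 18 > 16 → Sole Proprietor Authorization not required.
Rule 7: is a sole proprietorship (not: is a worker-owned cooperative); is located in the designated historic district → Operating Certificate not required.
Rule 8: is located in the designated historic district; years in business 18 ≤ 21 → Historic District Registration required.
Rule 9: does not host events open to the public; is located in the designated historic district → Public Assembly Registration not required.
Rule 10: does not sell tobacco products; provides live entertainment → Municipal Permit not required.
Rule 11: is a sole proprietorship; is located in the designated historic district; provides live entertainment → Compliance License required.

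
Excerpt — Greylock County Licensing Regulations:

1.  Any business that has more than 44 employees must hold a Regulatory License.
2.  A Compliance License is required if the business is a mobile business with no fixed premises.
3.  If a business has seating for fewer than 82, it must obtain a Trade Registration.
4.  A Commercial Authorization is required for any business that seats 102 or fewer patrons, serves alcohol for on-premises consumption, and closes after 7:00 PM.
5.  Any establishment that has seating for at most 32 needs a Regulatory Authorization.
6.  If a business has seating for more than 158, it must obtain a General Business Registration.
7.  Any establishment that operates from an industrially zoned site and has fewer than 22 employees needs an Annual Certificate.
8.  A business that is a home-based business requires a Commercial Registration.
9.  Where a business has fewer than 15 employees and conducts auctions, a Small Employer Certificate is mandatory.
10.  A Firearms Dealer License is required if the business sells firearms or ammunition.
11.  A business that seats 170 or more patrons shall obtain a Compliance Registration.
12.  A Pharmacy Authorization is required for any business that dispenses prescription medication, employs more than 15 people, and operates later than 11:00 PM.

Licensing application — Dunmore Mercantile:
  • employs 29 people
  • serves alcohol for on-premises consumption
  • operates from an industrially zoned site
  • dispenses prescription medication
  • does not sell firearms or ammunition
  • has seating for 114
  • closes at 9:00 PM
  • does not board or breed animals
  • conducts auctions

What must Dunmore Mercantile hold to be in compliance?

1. employees 29 ≤ 44 → Regulatory License not required.
2. operates from an industrially zoned site (not: is a mobile business with no fixed premises) → Compliance License not required.
3. seating 114 ≥ 82 → Trade Registration not required.
4. seating 114 > 102; serves alcohol for on-premises consumption; closes 9:00 PM, after 7:00 PM → Commercial Authorization not required.
5. seating 114 > 32 → Regulatory Authorization not required.
6. seating 114 ≤ 158 → General Business Registration not required.
7. operates from an industrially zoned site; employees 29 ≥ 22 → Annual Certificate not required.
8. operates from an industrially zoned site (not: is a home-based business) → Commercial Registration not required.
9. employees 29 ≥ 15; conducts auctions → Small Employer Certificate not required.
10. does not sell firearms or ammunition → Firearms Dealer License not required.
11. seating 114 < 170 → Compliance Registration not required.
12. dispenses prescription medication; employees 29 > 15; closes 9:00 PM, at/before 11:00 PM → Pharmacy Authorization not required.

None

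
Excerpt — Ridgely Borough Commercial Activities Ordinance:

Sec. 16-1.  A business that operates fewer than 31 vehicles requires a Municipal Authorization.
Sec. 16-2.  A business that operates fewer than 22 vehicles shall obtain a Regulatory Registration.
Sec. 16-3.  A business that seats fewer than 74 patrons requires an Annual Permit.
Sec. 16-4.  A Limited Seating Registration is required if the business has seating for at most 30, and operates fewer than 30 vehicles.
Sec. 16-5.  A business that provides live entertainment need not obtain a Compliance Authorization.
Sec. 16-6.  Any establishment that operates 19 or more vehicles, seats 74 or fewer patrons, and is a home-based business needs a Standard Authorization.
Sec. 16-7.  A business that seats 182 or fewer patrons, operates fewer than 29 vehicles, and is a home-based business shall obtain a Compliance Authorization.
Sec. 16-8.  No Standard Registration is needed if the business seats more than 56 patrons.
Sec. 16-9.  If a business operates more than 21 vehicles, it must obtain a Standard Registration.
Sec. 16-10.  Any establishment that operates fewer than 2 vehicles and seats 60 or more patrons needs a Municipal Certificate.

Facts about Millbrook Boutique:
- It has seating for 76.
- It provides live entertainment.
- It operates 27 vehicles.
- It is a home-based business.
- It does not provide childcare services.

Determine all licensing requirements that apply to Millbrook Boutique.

Sec. 16-1. vehicles 27 < 31 → Municipal Authorization required.
Sec. 16-2. vehicles 27 ≥ 22 → Regulatory Registration not required.
Sec. 16-3. seating 76 ≥ 74 → Annual Permit not required.
Sec. 16-4. seating 76 > 30; vehicles 27 < 30 → Limited Seating Registration not required.
Sec. 16-5. provides live entertainment → exempt from Compliance Authorization.
Sec. 16-6. vehicles 27 ≥ 19; seating 76 > 74; is a home-based business → Standard Authorization not required.
Sec. 16-7. seating 76 ≤ 182; vehicles 27 < 29; is a home-based business → Compliance Authorization required.
Sec. 16-8. seating 76 > 56 → exempt from Standard Registration.
Sec. 16-9. vehicles 27 > 21 → Standard Registration required.
Sec. 16-10. vehicles 27 ≥ 2; seating 76 ≥ 60 → Municipal Certificate not required.

Municipal Authorization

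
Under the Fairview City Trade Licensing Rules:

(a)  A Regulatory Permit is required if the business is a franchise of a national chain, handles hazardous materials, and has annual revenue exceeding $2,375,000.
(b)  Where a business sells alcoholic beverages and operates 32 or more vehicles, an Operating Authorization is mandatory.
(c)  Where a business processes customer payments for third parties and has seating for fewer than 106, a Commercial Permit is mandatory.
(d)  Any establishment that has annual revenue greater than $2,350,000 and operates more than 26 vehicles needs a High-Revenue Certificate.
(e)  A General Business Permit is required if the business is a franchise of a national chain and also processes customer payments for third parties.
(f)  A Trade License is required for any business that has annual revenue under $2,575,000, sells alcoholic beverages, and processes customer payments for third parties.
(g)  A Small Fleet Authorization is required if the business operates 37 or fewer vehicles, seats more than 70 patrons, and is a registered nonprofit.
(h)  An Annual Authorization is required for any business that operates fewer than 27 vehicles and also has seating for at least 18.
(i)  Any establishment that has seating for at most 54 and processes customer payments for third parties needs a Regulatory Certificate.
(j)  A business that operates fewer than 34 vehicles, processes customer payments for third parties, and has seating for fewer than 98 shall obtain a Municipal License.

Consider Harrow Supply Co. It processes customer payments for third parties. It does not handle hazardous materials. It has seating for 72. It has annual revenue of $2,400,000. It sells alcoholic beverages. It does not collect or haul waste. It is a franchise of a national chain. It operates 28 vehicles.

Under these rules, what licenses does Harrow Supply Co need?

Commercial Permit, General Business Permit, High-Revenue Certificate, Municipal License, Trade License

(a) is a franchise of a national chain; does not handle hazardous materials; revenue $2,400,000 > $2,375,000 → Regulatory Permit not required.
(b) sells alcoholic beverages; vehicles 28 < 32 → Operating Authorization not required.
(c) processes customer payments for third parties; seating 72 < 106 → Commercial Permit required.
(d) revenue $2,400,000 > $2,350,000; vehicles 28 > 26 → High-Revenue Certificate required.
(e) is a franchise of a national chain; processes customer payments for third parties → General Business Permit required.
(f) revenue $2,400,000 < $2,575,000; sells alcoholic beverages; processes customer payments for third parties → Trade License required.
(g) vehicles 28 ≤ 37; seating 72 > 70; is a franchise of a national chain (not: is a registered nonprofit) → Small Fleet Authorization not required.
(h) vehicles 28 ≥ 27; seating 72 ≥ 18 → Annual Authorization not required.
(i) seating 72 > 54; processes customer payments for third parties → Regulatory Certificate not required.
(j) vehicles 28 < 34; processes customer payments for third parties; seating 72 < 98 → Municipal License required.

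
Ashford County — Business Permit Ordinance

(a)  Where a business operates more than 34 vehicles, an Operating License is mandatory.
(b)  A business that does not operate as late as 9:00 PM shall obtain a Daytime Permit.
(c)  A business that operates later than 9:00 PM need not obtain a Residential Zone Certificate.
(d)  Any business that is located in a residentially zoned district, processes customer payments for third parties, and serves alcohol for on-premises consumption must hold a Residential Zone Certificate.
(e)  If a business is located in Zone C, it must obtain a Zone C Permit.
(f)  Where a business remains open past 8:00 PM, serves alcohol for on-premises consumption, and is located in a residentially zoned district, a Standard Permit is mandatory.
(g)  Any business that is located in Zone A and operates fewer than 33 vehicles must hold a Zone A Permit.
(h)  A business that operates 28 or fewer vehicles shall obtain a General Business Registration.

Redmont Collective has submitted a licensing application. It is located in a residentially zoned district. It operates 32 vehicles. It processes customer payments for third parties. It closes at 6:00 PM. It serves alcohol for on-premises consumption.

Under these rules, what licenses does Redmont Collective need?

Daytime Permit, Residential Zone Certificate

(a) vehicles 32 ≤ 34 → Operating License not required.
(b) closes 6:00 PM, at/before 9:00 PM → Daytime Permit required.
(c) closes 6:00 PM, at/before 9:00 PM → Residential Zone Certificate exemption does not apply.
(d) is located in a residentially zoned district; processes customer payments for third parties; serves alcohol for on-premises consumption → Residential Zone Certificate required.
(e) is located in a residentially zoned district (not: is located in Zone C) → Zone C Permit not required.
(f) closes 6:00 PM, at/before 8:00 PM; serves alcohol for on-premises consumption; is located in a residentially zoned district → Standard Permit not required.
(g) is located in a residentially zoned district (not: is located in Zone A); vehicles 32 < 33 → Zone A Permit not required.
(h) vehicles 32 > 28 → General Business Registration not required.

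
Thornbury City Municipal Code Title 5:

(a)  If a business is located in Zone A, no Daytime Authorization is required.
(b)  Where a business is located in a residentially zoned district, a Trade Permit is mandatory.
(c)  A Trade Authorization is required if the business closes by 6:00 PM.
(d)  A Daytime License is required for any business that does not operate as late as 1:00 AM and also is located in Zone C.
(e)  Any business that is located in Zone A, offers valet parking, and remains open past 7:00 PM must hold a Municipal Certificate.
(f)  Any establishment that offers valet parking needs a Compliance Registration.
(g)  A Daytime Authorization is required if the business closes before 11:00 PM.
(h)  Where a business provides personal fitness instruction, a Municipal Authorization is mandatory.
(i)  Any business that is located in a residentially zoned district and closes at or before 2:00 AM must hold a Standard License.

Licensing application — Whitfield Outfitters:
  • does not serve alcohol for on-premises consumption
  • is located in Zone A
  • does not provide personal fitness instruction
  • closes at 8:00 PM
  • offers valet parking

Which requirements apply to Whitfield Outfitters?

(a) is located in Zone A → exempt from Daytime Authorization.
(b) is located in Zone A (not: is located in a residentially zoned district) → Trade Permit not required.
(c) closes 8:00 PM, after 6:00 PM → Trade Authorization not required.
(d) closes 8:00 PM, at/before 1:00 AM; is located in Zone A (not: is located in Zone C) → Daytime License not required.
(e) is located in Zone A; offers valet parking; closes 8:00 PM, after 7:00 PM → Municipal Certificate required.
(f) offers valet parking → Compliance Registration required.
(g) closes 8:00 PM, at/before 11:00 PM → Daytime Authorization required.
(h) does not provide personal fitness instruction → Municipal Authorization not required.
(i) is located in Zone A (not: is located in a residentially zoned district); closes 8:00 PM, at/before 2:00 AM → Standard License not required.

Compliance Registration, Municipal Certificate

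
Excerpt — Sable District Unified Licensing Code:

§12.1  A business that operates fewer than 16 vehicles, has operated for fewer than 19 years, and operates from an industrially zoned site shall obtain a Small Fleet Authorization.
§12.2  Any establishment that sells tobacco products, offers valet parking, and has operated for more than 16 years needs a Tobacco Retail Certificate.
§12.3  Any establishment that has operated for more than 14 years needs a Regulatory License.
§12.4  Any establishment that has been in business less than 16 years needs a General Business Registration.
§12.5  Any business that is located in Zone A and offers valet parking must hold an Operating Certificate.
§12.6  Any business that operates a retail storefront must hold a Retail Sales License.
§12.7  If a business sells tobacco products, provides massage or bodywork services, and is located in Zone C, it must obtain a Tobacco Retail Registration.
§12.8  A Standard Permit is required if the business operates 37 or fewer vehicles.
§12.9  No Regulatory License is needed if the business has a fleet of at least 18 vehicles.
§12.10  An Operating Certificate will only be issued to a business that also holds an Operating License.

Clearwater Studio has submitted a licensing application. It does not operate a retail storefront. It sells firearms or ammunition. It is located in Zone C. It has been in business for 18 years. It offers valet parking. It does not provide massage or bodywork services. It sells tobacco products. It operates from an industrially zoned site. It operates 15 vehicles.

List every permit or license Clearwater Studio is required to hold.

§12.1 vehicles 15 < 16; years in business 18 < 19; operates from an industrially zoned site → Small Fleet Authorization required.
§12.2 sells tobacco products; offers valet parking; years in business 18 > 16 → Tobacco Retail Certificate required.
§12.3 years in business 18 > 14 → Regulatory License required.
§12.4 years in business 18 ≥ 16 → General Business Registration not required.
§12.5 is located in Zone C (not: is located in Zone A); offers valet parking → Operating Certificate not required.
§12.6 does not operate a retail storefront → Retail Sales License not required.
§12.7 sells tobacco products; does not provide massage or bodywork services; is located in Zone C → Tobacco Retail Registration not required.
§12.8 vehicles 15 ≤ 37 → Standard Permit required.
§12.9 vehicles 15 < 18 → Regulatory License exemption does not apply.
§12.10 Operating Certificate is not required → no effect.

Regulatory License, Small Fleet Authorization, Standard Permit, Tobacco Retail Certificate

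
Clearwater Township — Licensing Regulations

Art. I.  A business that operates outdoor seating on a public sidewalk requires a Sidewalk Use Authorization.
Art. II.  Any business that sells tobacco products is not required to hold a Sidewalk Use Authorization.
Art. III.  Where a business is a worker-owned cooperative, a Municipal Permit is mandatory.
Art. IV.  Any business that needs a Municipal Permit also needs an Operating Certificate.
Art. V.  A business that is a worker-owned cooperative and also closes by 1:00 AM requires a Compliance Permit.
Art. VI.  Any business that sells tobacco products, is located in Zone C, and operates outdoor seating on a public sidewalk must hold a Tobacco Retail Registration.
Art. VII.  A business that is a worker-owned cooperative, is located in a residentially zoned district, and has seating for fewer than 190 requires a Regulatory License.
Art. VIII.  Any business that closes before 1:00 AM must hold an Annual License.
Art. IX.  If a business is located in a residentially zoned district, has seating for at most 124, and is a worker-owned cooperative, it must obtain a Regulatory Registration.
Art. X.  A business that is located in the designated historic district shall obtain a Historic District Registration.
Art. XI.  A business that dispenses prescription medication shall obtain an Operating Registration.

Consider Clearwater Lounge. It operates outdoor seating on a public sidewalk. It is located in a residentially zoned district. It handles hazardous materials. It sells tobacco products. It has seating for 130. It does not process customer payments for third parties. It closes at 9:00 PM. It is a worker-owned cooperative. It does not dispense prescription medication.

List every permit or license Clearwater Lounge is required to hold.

Annual License, Compliance Permit, Municipal Permit, Operating Certificate, Regulatory License

Art. I. operates outdoor seating on a public sidewalk → Sidewalk Use Authorization required.
Art. II. sells tobacco products → exempt from Sidewalk Use Authorization.
Art. III. is a worker-owned cooperative → Municipal Permit required.
Art. IV. Municipal Permit is required → Operating Certificate also required.
Art. V. is a worker-owned cooperative; closes 9:00 PM, at/before 1:00 AM → Compliance Permit required.
Art. VI. sells tobacco products; is located in a residentially zoned district (not: is located in Zone C); operates outdoor seating on a public sidewalk → Tobacco Retail Registration not required.
Art. VII. is a worker-owned cooperative; is located in a residentially zoned district; seating 130 < 190 → Regulatory License required.
Art. VIII. closes 9:00 PM, at/before 1:00 AM → Annual License required.
Art. IX. is located in a residentially zoned district; seating 130 > 124; is a worker-owned cooperative → Regulatory Registration not required.
Art. X. is located in a residentially zoned district (not: is located in the designated historic district) → Historic District Registration not required.
Art. XI. does not dispense prescription medication → Operating Registration not required.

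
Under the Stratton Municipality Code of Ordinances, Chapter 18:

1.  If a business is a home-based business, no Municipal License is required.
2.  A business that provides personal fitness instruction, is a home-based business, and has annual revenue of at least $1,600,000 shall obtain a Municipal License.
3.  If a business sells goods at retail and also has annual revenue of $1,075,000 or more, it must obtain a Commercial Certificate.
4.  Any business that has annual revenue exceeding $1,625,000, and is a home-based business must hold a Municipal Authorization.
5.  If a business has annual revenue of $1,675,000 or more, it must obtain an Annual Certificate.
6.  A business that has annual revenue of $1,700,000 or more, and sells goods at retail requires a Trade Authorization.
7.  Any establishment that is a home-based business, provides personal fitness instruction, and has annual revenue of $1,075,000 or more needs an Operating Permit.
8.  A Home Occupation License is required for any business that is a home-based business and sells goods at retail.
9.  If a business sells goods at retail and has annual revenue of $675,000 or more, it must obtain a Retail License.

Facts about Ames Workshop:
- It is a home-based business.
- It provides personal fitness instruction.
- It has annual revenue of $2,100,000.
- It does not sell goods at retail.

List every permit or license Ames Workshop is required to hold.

1. is a home-based business → exempt from Municipal License.
2. provides personal fitness instruction; is a home-based business; revenue $2,100,000 ≥ $1,600,000 → Municipal License required.
3. does not sell goods at retail; revenue $2,100,000 ≥ $1,075,000 → Commercial Certificate not required.
4. revenue $2,100,000 > $1,625,000; is a home-based business → Municipal Authorization required.
5. revenue $2,100,000 ≥ $1,675,000 → Annual Certificate required.
6. revenue $2,100,000 ≥ $1,700,000; does not sell goods at retail → Trade Authorization not required.
7. is a home-based business; provides personal fitness instruction; revenue $2,100,000 ≥ $1,075,000 → Operating Permit required.
8. is a home-based business; does not sell goods at retail → Home Occupation License not required.
9. does not sell goods at retail; revenue $2,100,000 ≥ $675,000 → Retail License not required.

Annual Certificate, Municipal Authorization, Operating Permit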